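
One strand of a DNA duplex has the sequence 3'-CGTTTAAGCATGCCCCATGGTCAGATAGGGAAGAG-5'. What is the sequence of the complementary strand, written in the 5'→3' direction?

The strand is given 3'→5', so its complement runs 5'→3' in the same left-to-right order: pair each base A↔T, G↔C.

5'-GCAAATTCGTACGGGGTACCAGTCTATCCCTTCTC-3'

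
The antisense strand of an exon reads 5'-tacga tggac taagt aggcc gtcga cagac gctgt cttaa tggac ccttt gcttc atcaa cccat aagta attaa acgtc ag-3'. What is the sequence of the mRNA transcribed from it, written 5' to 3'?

5'-CUGACGUUUAAUUACUUAUGGGUUGAUGAAGCAAAGGGUCCAUUAAGACAGCGUCUGUCGACGGCCUACUUAGUCCAUCGUA-3'

RNA polymerase reads the template 3'→5' and synthesizes mRNA 5'→3' by base-pairing (A→U, T→A, G↔C). The complement of the template is ATGCTACCTGATTCATCCGGCAGCTGTCTGCGACAGAATTACCTGGGAAACGAAGTAGTTGGGTATTCATTAATTTGCAGTC; antiparallel, so 5'→3' the coding strand is CTGACGTTTAATTACTTATGGGTTGATGAAGCAAAGGGTCCATTAAGACAGCGTCTGTCGACGGCCTACTTAGTCCATCGTA. Replace T with U for the mRNA.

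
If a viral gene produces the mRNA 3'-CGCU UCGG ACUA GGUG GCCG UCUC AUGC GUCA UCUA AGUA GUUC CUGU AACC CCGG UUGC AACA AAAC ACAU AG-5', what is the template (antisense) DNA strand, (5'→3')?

5'-GCGAAGCCTGATCCACCGGCAGAGTACGCAGTAGATTCATCAAGGACATTGGGGCCAACGTTGTTTTGTGTATC-3'

Written 5'→3' the mRNA is GAUACACAAAACAACGUUGGCCCCAAUGUCCUUGAUGAAUCUACUGCGUACUCUGCCGGUGGAUCAGGCUUCGC, so the coding DNA strand is GATACACAAAACAACGTTGGCCCCAATGTCCTTGATGAATCTACTGCGTACTCTGCCGGTGGATCAGGCTTCGC. The template is its reverse complement.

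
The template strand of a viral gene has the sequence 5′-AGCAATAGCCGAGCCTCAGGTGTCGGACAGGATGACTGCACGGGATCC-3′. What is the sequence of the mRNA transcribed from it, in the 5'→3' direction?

5'-GGAUCCCGUGCAGUCAUCCUGUCCGACACCUGAGGCUCGGCUAUUGCU-3'

The mRNA has the sequence of the coding strand (reverse complement of the template) with T→U. Reverse complement of AGCAATAGCCGAGCCTCAGGTGTCGGACAGGATGACTGCACGGGATCC is GGATCCCGTGCAGTCATCCTGTCCGACACCTGAGGCTCGGCTATTGCT; then T→U.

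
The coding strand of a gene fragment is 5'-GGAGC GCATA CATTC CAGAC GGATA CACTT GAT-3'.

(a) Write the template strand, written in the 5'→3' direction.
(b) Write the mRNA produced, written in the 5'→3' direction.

(a) 5'-ATCAAGTGTATCCGTCTGGAATGTATGCGCTCC-3'
(b) 5'-GGAGCGCAUACAUUCCAGACGGAUACACUUGAU-3'

(a) The template strand is the reverse complement of the coding strand: complement CCTCGCGTATGTAAGGTCTGCCTATGTGAACTA, then reverse.
(b) mRNA matches the coding strand with T→U.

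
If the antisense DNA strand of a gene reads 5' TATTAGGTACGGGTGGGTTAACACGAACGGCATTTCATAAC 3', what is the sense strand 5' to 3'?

5'-GTTATGAAATGCCGTTCGTGTTAACCCACCCGTACCTAATA-3'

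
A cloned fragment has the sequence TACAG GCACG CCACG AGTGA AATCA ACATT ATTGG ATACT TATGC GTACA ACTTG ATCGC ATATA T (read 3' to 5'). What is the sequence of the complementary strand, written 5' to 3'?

5'-ATGTCCGTGCGGTGCTCACTTTAGTTGTAATAACCTATGAATACGCATGTTGAACTAGCGTATATA-3'

The strand is given 3'→5', so its complement runs 5'→3' in the same left-to-right order: pair each base A↔T, G↔C.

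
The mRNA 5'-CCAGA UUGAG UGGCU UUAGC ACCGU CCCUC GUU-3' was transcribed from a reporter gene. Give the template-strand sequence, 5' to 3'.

5'-AACGAGGGACGGTGCTAAAGCCACTCAATCTGG-3'

Replace U with T to get the coding DNA strand: CCAGATTGAGTGGCTTTAGCACCGTCCCTCGTT. The template strand is its reverse complement (complement GGTCTAACTCACCGAAATCGTGGCAGGGAGCAA, then reverse).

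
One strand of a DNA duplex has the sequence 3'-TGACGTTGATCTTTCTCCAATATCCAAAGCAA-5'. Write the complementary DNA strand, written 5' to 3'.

The strand is given 3'→5', so its complement runs 5'→3' in the same left-to-right order: pair each base A↔T, G↔C.

5'-ACTGCAACTAGAAAGAGGTTATAGGTTTCGTT-3'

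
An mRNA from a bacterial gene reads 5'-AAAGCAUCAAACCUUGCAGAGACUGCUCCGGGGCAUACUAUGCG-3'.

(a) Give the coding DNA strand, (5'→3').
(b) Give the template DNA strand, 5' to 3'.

(a) 5'-AAAGCATCAAACCTTGCAGAGACTGCTCCGGGGCATACTATGCG-3'
(b) 5′-CGCATAGTATGCCCCGGAGCAGTCTCTGCAAGGTTTGATGCTTT-3′

(a) The coding strand matches the mRNA with U→T.
(b) The template strand is the reverse complement of the coding strand.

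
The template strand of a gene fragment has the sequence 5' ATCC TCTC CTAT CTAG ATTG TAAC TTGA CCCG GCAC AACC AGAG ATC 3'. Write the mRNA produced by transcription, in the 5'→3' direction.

5'-GAUCUCUGGUUGUGCCGGGUCAAGUUACAAUCUAGAUAGGAGAGGAU-3'

RNA polymerase reads the template 3'→5' and synthesizes mRNA 5'→3' by base-pairing (A→U, T→A, G↔C). The complement of the template is TAGGAGAGGATAGATCTAACATTGAACTGGGCCGTGTTGGTCTCTAG; antiparallel, so 5'→3' the coding strand is GATCTCTGGTTGTGCCGGGTCAAGTTACAATCTAGATAGGAGAGGAT. Replace T with U for the mRNA.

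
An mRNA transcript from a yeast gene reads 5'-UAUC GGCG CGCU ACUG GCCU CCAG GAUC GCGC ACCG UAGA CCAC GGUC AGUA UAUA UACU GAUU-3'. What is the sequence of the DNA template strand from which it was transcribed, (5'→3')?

5'-AATCAGTATATATACTGACCGTGGTCTACGGTGCGCGATCCTGGAGGCCAGTAGCGCGCCGATA-3'

Replace U with T to get the coding DNA strand: TATCGGCGCGCTACTGGCCTCCAGGATCGCGCACCGTAGACCACGGTCAGTATATATACTGATT. The template strand is its reverse complement (complement ATAGCCGCGCGATGACCGGAGGTCCTAGCGCGTGGCATCTGGTGCCAGTCATATATATGACTAA, then reverse).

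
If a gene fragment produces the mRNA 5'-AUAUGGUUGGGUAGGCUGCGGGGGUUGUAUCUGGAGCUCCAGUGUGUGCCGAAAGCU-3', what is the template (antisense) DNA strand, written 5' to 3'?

Replace U with T to get the coding DNA strand: ATATGGTTGGGTAGGCTGCGGGGGTTGTATCTGGAGCTCCAGTGTGTGCCGAAAGCT. The template strand is its reverse complement (complement TATACCAACCCATCCGACGCCCCCAACATAGACCTCGAGGTCACACACGGCTTTCGA, then reverse).

5'-AGCTTTCGGCACACACTGGAGCTCCAGATACAACCCCCGCAGCCTACCCAACCATAT-3'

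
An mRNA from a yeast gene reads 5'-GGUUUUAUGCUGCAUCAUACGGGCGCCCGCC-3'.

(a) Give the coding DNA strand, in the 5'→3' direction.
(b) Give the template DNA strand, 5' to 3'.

(a) 5′-GGTTTTATGCTGCATCATACGGGCGCCCGCC-3′
(b) 5'-GGCGGGCGCCCGTATGATGCAGCATAAAACC-3'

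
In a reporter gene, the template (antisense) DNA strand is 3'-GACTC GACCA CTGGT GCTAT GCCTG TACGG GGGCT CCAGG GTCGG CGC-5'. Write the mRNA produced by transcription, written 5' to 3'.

Reading the template 3'→5' as shown, RNA polymerase pairs each base (A→U, T→A, G↔C) to build mRNA 5'→3' directly.

5'-CUGAGCUGGUGACCACGAUACGGACAUGCCCCCGAGGUCCCAGCCGCG-3'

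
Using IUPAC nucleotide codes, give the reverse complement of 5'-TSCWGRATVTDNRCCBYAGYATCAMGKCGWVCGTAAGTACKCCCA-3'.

5'-TGGGMGTACTTACGBWCGMCKTGATRCTRVGGYNHABATYCWGSA-3'

Standard pairs A↔T, G↔C; ambiguity codes pair R↔Y, M↔K, W↔W, S↔S, B↔V, D↔H, N↔N. Complement (ASGWCYTABAHNYGGVRTCRTAGTKCMGCWBGCATTCATGMGGGT), then reverse for 5'→3'.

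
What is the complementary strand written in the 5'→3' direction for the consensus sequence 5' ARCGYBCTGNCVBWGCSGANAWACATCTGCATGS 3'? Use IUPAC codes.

Standard pairs A↔T, G↔C; ambiguity codes pair R↔Y, W↔W, S↔S, B↔V, N↔N. Complement (TYGCRVGACNGBVWCGSCTNTWTGTAGACGTACS), then reverse for 5'→3'.

5'-SCATGCAGATGTWTNTCSGCWVBGNCAGVRCGYT-3'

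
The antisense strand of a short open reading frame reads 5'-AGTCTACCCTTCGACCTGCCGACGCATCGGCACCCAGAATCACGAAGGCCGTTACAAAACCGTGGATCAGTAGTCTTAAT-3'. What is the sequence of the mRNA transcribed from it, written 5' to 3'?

5′-AUUAAGACUACUGAUCCACGGUUUUGUAACGGCCUUCGUGAUUCUGGGUGCCGAUGCGUCGGCAGGUCGAAGGGUAGACU-3′

RNA polymerase reads the template 3'→5' and synthesizes mRNA 5'→3' by base-pairing (A→U, T→A, G↔C). The complement of the template is TCAGATGGGAAGCTGGACGGCTGCGTAGCCGTGGGTCTTAGTGCTTCCGGCAATGTTTTGGCACCTAGTCATCAGAATTA; antiparallel, so 5'→3' the coding strand is ATTAAGACTACTGATCCACGGTTTTGTAACGGCCTTCGTGATTCTGGGTGCCGATGCGTCGGCAGGTCGAAGGGTAGACT. Replace T with U for the mRNA.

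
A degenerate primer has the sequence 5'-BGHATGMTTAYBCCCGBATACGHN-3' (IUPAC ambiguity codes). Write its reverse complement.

Standard pairs A↔T, G↔C; ambiguity codes pair Y↔R, M↔K, B↔V, H↔D, N↔N. Complement (VCDTACKAATRVGGGCVTATGCDN), then reverse for 5'→3'.

5'-NDCGTATVCGGGVRTAAKCATDCV-3'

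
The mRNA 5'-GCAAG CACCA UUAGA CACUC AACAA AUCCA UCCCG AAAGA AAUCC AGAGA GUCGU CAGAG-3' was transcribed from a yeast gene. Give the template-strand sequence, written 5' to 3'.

Replace U with T to get the coding DNA strand: GCAAGCACCATTAGACACTCAACAAATCCATCCCGAAAGAAATCCAGAGAGTCGTCAGAG. The template strand is its reverse complement (complement CGTTCGTGGTAATCTGTGAGTTGTTTAGGTAGGGCTTTCTTTAGGTCTCTCAGCAGTCTC, then reverse).

5'-CTCTGACGACTCTCTGGATTTCTTTCGGGATGGATTTGTTGAGTGTCTAATGGTGCTTGC-3'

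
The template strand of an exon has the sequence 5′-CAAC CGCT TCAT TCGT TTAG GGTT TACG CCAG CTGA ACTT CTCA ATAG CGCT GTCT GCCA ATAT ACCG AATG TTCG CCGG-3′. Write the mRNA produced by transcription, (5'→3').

5'-CCGGCGAACAUUCGGUAUAUUGGCAGACAGCGCUAUUGAGAAGUUCAGCUGGCGUAAACCCUAAACGAAUGAAGCGGUUG-3'

RNA polymerase reads the template 3'→5' and synthesizes mRNA 5'→3' by base-pairing (A→U, T→A, G↔C). The complement of the template is GTTGGCGAAGTAAGCAAATCCCAAATGCGGTCGACTTGAAGAGTTATCGCGACAGACGGTTATATGGCTTACAAGCGGCC; antiparallel, so 5'→3' the coding strand is CCGGCGAACATTCGGTATATTGGCAGACAGCGCTATTGAGAAGTTCAGCTGGCGTAAACCCTAAACGAATGAAGCGGTTG. Replace T with U for the mRNA.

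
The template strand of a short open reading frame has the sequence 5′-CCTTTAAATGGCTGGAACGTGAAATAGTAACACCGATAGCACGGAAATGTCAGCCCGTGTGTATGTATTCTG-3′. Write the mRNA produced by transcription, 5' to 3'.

5'-CAGAAUACAUACACACGGGCUGACAUUUCCGUGCUAUCGGUGUUACUAUUUCACGUUCCAGCCAUUUAAAGG-3'

The mRNA has the sequence of the coding strand (reverse complement of the template) with T→U. Reverse complement of CCTTTAAATGGCTGGAACGTGAAATAGTAACACCGATAGCACGGAAATGTCAGCCCGTGTGTATGTATTCTG is CAGAATACATACACACGGGCTGACATTTCCGTGCTATCGGTGTTACTATTTCACGTTCCAGCCATTTAAAGG; then T→U.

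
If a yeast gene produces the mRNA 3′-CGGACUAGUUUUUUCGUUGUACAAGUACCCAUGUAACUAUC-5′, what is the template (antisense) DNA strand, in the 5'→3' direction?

5'-GCCTGATCAAAAAAGCAACATGTTCATGGGTACATTGATAG-3'

Written 5'→3' the mRNA is CUAUCAAUGUACCCAUGAACAUGUUGCUUUUUUGAUCAGGC, so the coding DNA strand is CTATCAATGTACCCATGAACATGTTGCTTTTTTGATCAGGC. The template is its reverse complement.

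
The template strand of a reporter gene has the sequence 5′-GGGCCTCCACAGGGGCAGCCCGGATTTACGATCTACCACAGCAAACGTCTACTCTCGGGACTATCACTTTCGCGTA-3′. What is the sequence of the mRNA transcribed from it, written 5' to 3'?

5'-UACGCGAAAGUGAUAGUCCCGAGAGUAGACGUUUGCUGUGGUAGAUCGUAAAUCCGGGCUGCCCCUGUGGAGGCCC-3'

RNA polymerase reads the template 3'→5' and synthesizes mRNA 5'→3' by base-pairing (A→U, T→A, G↔C). The complement of the template is CCCGGAGGTGTCCCCGTCGGGCCTAAATGCTAGATGGTGTCGTTTGCAGATGAGAGCCCTGATAGTGAAAGCGCAT; antiparallel, so 5'→3' the coding strand is TACGCGAAAGTGATAGTCCCGAGAGTAGACGTTTGCTGTGGTAGATCGTAAATCCGGGCTGCCCCTGTGGAGGCCC. Replace T with U for the mRNA.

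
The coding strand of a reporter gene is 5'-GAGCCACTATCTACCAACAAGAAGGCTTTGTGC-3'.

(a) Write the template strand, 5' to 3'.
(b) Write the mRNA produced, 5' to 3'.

(a) The template strand is the reverse complement of the coding strand: complement CTCGGTGATAGATGGTTGTTCTTCCGAAACACG, then reverse.
(b) mRNA matches the coding strand with T→U.

(a) 5'-GCACAAAGCCTTCTTGTTGGTAGATAGTGGCTC-3'
(b) 5′-GAGCCACUAUCUACCAACAAGAAGGCUUUGUGC-3′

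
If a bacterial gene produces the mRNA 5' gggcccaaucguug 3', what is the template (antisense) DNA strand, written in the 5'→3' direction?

5'-CAACGATTGGGCCC-3'

Replace U with T to get the coding DNA strand: GGGCCCAATCGTTG. The template strand is its reverse complement (complement CCCGGGTTAGCAAC, then reverse).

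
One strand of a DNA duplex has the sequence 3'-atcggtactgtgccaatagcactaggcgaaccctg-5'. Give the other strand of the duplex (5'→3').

5'-TAGCCATGACACGGTTATCGTGATCCGCTTGGGAC-3'

The strand is given 3'→5', so its complement runs 5'→3' in the same left-to-right order: pair each base A↔T, G↔C.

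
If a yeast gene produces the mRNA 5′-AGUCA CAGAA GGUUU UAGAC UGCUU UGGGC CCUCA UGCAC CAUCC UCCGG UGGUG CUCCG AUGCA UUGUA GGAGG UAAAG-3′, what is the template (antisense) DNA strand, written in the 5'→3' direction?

Replace U with T to get the coding DNA strand: AGTCACAGAAGGTTTTAGACTGCTTTGGGCCCTCATGCACCATCCTCCGGTGGTGCTCCGATGCATTGTAGGAGGTAAAG. The template strand is its reverse complement (complement TCAGTGTCTTCCAAAATCTGACGAAACCCGGGAGTACGTGGTAGGAGGCCACCACGAGGCTACGTAACATCCTCCATTTC, then reverse).

5'-CTTTACCTCCTACAATGCATCGGAGCACCACCGGAGGATGGTGCATGAGGGCCCAAAGCAGTCTAAAACCTTCTGTGACT-3'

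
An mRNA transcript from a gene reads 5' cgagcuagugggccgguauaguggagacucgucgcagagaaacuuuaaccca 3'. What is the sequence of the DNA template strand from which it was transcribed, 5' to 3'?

Replace U with T to get the coding DNA strand: CGAGCTAGTGGGCCGGTATAGTGGAGACTCGTCGCAGAGAAACTTTAACCCA. The template strand is its reverse complement (complement GCTCGATCACCCGGCCATATCACCTCTGAGCAGCGTCTCTTTGAAATTGGGT, then reverse).

5'-TGGGTTAAAGTTTCTCTGCGACGAGTCTCCACTATACCGGCCCACTAGCTCG-3'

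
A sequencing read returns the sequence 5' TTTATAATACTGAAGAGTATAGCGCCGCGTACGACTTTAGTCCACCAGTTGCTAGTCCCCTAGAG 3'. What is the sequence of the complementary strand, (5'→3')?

5'-CTCTAGGGGACTAGCAACTGGTGGACTAAAGTCGTACGCGGCGCTATACTCTTCAGTATTATAAA-3'

The complement of TTTATAATACTGAAGAGTATAGCGCCGCGTACGACTTTAGTCCACCAGTTGCTAGTCCCCTAGAG is AAATATTATGACTTCTCATATCGCGGCGCATGCTGAAATCAGGTGGTCAACGATCAGGGGATCTC (A↔T, G↔C). DNA strands are antiparallel, so the complementary strand runs 3'→5'; reversing gives the 5'→3' form.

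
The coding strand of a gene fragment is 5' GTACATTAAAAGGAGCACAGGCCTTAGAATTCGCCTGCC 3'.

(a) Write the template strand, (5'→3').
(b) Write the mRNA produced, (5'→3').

(a) 5'-GGCAGGCGAATTCTAAGGCCTGTGCTCCTTTTAATGTAC-3'
(b) 5'-GUACAUUAAAAGGAGCACAGGCCUUAGAAUUCGCCUGCC-3'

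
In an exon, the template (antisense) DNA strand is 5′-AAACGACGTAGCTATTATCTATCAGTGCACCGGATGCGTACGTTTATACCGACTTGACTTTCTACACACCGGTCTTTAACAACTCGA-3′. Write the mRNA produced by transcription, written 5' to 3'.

5'-UCGAGUUGUUAAAGACCGGUGUGUAGAAAGUCAAGUCGGUAUAAACGUACGCAUCCGGUGCACUGAUAGAUAAUAGCUACGUCGUUU-3'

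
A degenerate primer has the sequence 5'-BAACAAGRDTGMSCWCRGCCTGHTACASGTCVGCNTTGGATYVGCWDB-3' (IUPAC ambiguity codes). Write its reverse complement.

5'-VHWGCBRATCCAANGCBGACSTGTADCAGGCYGWGSKCAHYCTTGTTV-3'

Standard pairs A↔T, G↔C; ambiguity codes pair R↔Y, M↔K, W↔W, S↔S, B↔V, D↔H, N↔N. Complement (VTTGTTCYHACKSGWGYCGGACDATGTSCAGBCGNAACCTARBCGWHV), then reverse for 5'→3'.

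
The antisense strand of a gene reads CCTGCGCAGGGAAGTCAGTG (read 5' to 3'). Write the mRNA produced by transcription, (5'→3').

5'-CACUGACUUCCCUGCGCAGG-3'

The mRNA has the sequence of the coding strand (reverse complement of the template) with T→U. Reverse complement of CCTGCGCAGGGAAGTCAGTG is CACTGACTTCCCTGCGCAGG; then T→U.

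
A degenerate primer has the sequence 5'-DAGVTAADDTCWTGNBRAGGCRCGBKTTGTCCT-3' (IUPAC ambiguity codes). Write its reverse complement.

5'-AGGACAAMVCGYGCCTYVNCAWGAHHTTABCTH-3'

Standard pairs A↔T, G↔C; ambiguity codes pair R↔Y, K↔M, W↔W, B↔V, D↔H, N↔N. Complement (HTCBATTHHAGWACNVYTCCGYGCVMAACAGGA), then reverse for 5'→3'.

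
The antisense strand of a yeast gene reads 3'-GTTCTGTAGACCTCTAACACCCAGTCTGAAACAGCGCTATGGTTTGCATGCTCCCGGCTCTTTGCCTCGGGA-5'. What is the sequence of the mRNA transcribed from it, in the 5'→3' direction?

5'-CAAGACAUCUGGAGAUUGUGGGUCAGACUUUGUCGCGAUACCAAACGUACGAGGGCCGAGAAACGGAGCCCU-3'

Reading the template 3'→5' as shown, RNA polymerase pairs each base (A→U, T→A, G↔C) to build mRNA 5'→3' directly.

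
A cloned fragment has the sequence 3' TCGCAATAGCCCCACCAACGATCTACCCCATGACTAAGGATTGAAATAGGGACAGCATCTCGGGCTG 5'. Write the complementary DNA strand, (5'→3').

The strand is given 3'→5', so its complement runs 5'→3' in the same left-to-right order: pair each base A↔T, G↔C.

5′-AGCGTTATCGGGGTGGTTGCTAGATGGGGTACTGATTCCTAACTTTATCCCTGTCGTAGAGCCCGAC-3′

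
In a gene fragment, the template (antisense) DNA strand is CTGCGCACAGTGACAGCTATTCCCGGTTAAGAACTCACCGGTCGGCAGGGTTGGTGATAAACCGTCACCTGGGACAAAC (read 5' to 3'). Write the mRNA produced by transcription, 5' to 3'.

The mRNA has the sequence of the coding strand (reverse complement of the template) with T→U. Reverse complement of CTGCGCACAGTGACAGCTATTCCCGGTTAAGAACTCACCGGTCGGCAGGGTTGGTGATAAACCGTCACCTGGGACAAAC is GTTTGTCCCAGGTGACGGTTTATCACCAACCCTGCCGACCGGTGAGTTCTTAACCGGGAATAGCTGTCACTGTGCGCAG; then T→U.

5'-GUUUGUCCCAGGUGACGGUUUAUCACCAACCCUGCCGACCGGUGAGUUCUUAACCGGGAAUAGCUGUCACUGUGCGCAG-3'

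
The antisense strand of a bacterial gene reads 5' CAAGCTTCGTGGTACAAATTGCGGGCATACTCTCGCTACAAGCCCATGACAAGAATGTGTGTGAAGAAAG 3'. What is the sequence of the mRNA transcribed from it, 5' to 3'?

5'-CUUUCUUCACACACAUUCUUGUCAUGGGCUUGUAGCGAGAGUAUGCCCGCAAUUUGUACCACGAAGCUUG-3'

RNA polymerase reads the template 3'→5' and synthesizes mRNA 5'→3' by base-pairing (A→U, T→A, G↔C). The complement of the template is GTTCGAAGCACCATGTTTAACGCCCGTATGAGAGCGATGTTCGGGTACTGTTCTTACACACACTTCTTTC; antiparallel, so 5'→3' the coding strand is CTTTCTTCACACACATTCTTGTCATGGGCTTGTAGCGAGAGTATGCCCGCAATTTGTACCACGAAGCTTG. Replace T with U for the mRNA.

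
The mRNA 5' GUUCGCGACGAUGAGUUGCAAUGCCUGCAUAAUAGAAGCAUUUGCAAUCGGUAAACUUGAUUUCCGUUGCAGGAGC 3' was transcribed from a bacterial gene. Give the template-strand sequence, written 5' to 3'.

5'-GCTCCTGCAACGGAAATCAAGTTTACCGATTGCAAATGCTTCTATTATGCAGGCATTGCAACTCATCGTCGCGAAC-3'

Replace U with T to get the coding DNA strand: GTTCGCGACGATGAGTTGCAATGCCTGCATAATAGAAGCATTTGCAATCGGTAAACTTGATTTCCGTTGCAGGAGC. The template strand is its reverse complement (complement CAAGCGCTGCTACTCAACGTTACGGACGTATTATCTTCGTAAACGTTAGCCATTTGAACTAAAGGCAACGTCCTCG, then reverse).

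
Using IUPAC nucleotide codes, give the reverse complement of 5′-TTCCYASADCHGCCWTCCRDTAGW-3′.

5'-WCTAHYGGAWGGCDGHTSTRGGAA-3'

Standard pairs A↔T, G↔C; ambiguity codes pair R↔Y, W↔W, S↔S, D↔H. Complement (AAGGRTSTHGDCGGWAGGYHATCW), then reverse for 5'→3'.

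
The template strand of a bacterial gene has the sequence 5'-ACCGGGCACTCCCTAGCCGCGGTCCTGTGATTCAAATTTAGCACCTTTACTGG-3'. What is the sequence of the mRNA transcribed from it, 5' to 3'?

5'-CCAGUAAAGGUGCUAAAUUUGAAUCACAGGACCGCGGCUAGGGAGUGCCCGGU-3'

The mRNA has the sequence of the coding strand (reverse complement of the template) with T→U. Reverse complement of ACCGGGCACTCCCTAGCCGCGGTCCTGTGATTCAAATTTAGCACCTTTACTGG is CCAGTAAAGGTGCTAAATTTGAATCACAGGACCGCGGCTAGGGAGTGCCCGGT; then T→U.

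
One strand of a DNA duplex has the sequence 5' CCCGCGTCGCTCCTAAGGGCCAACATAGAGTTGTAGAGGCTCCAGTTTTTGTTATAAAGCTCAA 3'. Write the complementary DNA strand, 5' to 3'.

5'-TTGAGCTTTATAACAAAAACTGGAGCCTCTACAACTCTATGTTGGCCCTTAGGAGCGACGCGGG-3'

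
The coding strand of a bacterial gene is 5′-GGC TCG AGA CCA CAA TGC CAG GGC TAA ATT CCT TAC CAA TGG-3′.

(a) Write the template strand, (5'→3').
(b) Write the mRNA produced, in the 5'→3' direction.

(a) 5'-CCATTGGTAAGGAATTTAGCCCTGGCATTGTGGTCTCGAGCC-3'
(b) 5'-GGCUCGAGACCACAAUGCCAGGGCUAAAUUCCUUACCAAUGG-3'

(a) The template strand is the reverse complement of the coding strand: complement CCGAGCTCTGGTGTTACGGTCCCGATTTAAGGAATGGTTACC, then reverse.
(b) mRNA matches the coding strand with T→U.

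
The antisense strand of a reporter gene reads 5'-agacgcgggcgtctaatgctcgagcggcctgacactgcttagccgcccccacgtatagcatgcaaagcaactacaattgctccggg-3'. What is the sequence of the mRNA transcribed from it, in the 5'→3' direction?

5'-CCCGGAGCAAUUGUAGUUGCUUUGCAUGCUAUACGUGGGGGCGGCUAAGCAGUGUCAGGCCGCUCGAGCAUUAGACGCCCGCGUCU-3'

The mRNA has the sequence of the coding strand (reverse complement of the template) with T→U. Reverse complement of AGACGCGGGCGTCTAATGCTCGAGCGGCCTGACACTGCTTAGCCGCCCCCACGTATAGCATGCAAAGCAACTACAATTGCTCCGGG is CCCGGAGCAATTGTAGTTGCTTTGCATGCTATACGTGGGGGCGGCTAAGCAGTGTCAGGCCGCTCGAGCATTAGACGCCCGCGTCT; then T→U.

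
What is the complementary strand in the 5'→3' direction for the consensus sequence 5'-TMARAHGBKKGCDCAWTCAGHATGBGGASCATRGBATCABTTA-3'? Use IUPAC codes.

5′-TAAVTGATVCYATGSTCCVCATDCTGAWTGHGCMMVCDTYTKA-3′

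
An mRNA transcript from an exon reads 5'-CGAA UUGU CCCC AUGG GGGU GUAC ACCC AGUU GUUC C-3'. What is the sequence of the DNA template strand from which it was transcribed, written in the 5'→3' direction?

Replace U with T to get the coding DNA strand: CGAATTGTCCCCATGGGGGTGTACACCCAGTTGTTCC. The template strand is its reverse complement (complement GCTTAACAGGGGTACCCCCACATGTGGGTCAACAAGG, then reverse).

5'-GGAACAACTGGGTGTACACCCCCATGGGGACAATTCG-3'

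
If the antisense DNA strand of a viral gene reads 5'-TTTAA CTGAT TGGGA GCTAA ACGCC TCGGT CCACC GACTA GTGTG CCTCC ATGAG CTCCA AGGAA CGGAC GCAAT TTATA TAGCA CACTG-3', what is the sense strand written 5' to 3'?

The coding strand is complementary and antiparallel to the template: take the complement (A↔T, G↔C) and reverse.

5'-CAGTGTGCTATATAAATTGCGTCCGTTCCTTGGAGCTCATGGAGGCACACTAGTCGGTGGACCGAGGCGTTTAGCTCCCAATCAGTTAAA-3'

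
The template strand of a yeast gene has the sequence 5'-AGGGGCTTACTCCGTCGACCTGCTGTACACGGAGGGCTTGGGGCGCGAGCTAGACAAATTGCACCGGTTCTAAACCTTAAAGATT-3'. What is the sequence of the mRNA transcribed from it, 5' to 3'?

5'-AAUCUUUAAGGUUUAGAACCGGUGCAAUUUGUCUAGCUCGCGCCCCAAGCCCUCCGUGUACAGCAGGUCGACGGAGUAAGCCCCU-3'

The mRNA has the sequence of the coding strand (reverse complement of the template) with T→U. Reverse complement of AGGGGCTTACTCCGTCGACCTGCTGTACACGGAGGGCTTGGGGCGCGAGCTAGACAAATTGCACCGGTTCTAAACCTTAAAGATT is AATCTTTAAGGTTTAGAACCGGTGCAATTTGTCTAGCTCGCGCCCCAAGCCCTCCGTGTACAGCAGGTCGACGGAGTAAGCCCCT; then T→U.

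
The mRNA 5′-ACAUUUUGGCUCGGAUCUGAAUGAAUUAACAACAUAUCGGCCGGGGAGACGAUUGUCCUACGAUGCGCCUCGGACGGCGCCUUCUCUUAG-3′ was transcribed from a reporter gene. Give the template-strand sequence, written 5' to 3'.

5'-CTAAGAGAAGGCGCCGTCCGAGGCGCATCGTAGGACAATCGTCTCCCCGGCCGATATGTTGTTAATTCATTCAGATCCGAGCCAAAATGT-3'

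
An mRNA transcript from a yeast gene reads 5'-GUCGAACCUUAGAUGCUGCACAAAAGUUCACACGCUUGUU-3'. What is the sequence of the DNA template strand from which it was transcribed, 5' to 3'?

Replace U with T to get the coding DNA strand: GTCGAACCTTAGATGCTGCACAAAAGTTCACACGCTTGTT. The template strand is its reverse complement (complement CAGCTTGGAATCTACGACGTGTTTTCAAGTGTGCGAACAA, then reverse).

5'-AACAAGCGTGTGAACTTTTGTGCAGCATCTAAGGTTCGAC-3'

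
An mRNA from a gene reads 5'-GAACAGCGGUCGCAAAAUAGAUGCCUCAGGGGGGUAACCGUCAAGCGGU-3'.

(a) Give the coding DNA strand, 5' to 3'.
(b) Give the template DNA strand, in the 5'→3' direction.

(a) 5'-GAACAGCGGTCGCAAAATAGATGCCTCAGGGGGGTAACCGTCAAGCGGT-3'
(b) 5'-ACCGCTTGACGGTTACCCCCCTGAGGCATCTATTTTGCGACCGCTGTTC-3'

(a) The coding strand matches the mRNA with U→T.
(b) The template strand is the reverse complement of the coding strand.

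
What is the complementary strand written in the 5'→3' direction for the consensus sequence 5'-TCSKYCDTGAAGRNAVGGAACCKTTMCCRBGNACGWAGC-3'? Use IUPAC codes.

Standard pairs A↔T, G↔C; ambiguity codes pair R↔Y, M↔K, W↔W, S↔S, B↔V, D↔H, N↔N. Complement (AGSMRGHACTTCYNTBCCTTGGMAAKGGYVCNTGCWTCG), then reverse for 5'→3'.

5'-GCTWCGTNCVYGGKAAMGGTTCCBTNYCTTCAHGRMSGA-3'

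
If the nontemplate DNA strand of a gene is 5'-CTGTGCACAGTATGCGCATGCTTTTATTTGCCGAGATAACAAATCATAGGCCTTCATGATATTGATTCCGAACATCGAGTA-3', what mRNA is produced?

mRNA has the coding-strand sequence with U in place of T.

5'-CUGUGCACAGUAUGCGCAUGCUUUUAUUUGCCGAGAUAACAAAUCAUAGGCCUUCAUGAUAUUGAUUCCGAACAUCGAGUA-3'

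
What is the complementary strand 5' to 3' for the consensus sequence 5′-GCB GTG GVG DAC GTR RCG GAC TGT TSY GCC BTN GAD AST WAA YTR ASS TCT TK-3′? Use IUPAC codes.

5'-MAAGASSTYARTTWASTHTCNAVGGCRSAACAGTCCGYYACGTHCBCCACVGC-3'

Standard pairs A↔T, G↔C; ambiguity codes pair R↔Y, K↔M, W↔W, S↔S, B↔V, D↔H, N↔N. Complement (CGVCACCBCHTGCAYYGCCTGACAASRCGGVANCTHTSAWTTRAYTSSAGAAM), then reverse for 5'→3'.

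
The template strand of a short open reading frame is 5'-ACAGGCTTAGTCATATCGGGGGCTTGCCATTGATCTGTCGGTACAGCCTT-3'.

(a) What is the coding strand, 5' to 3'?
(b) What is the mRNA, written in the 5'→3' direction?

(a) The coding strand is the reverse complement of the template: complement TGTCCGAATCAGTATAGCCCCCGAACGGTAACTAGACAGCCATGTCGGAA, then reverse.
(b) mRNA has the coding-strand sequence with T→U.

(a) 5'-AAGGCTGTACCGACAGATCAATGGCAAGCCCCCGATATGACTAAGCCTGT-3'
(b) 5'-AAGGCUGUACCGACAGAUCAAUGGCAAGCCCCCGAUAUGACUAAGCCUGU-3'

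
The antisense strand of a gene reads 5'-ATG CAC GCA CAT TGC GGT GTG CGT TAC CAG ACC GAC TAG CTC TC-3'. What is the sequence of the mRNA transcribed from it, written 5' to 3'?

RNA polymerase reads the template 3'→5' and synthesizes mRNA 5'→3' by base-pairing (A→U, T→A, G↔C). The complement of the template is TACGTGCGTGTAACGCCACACGCAATGGTCTGGCTGATCGAGAG; antiparallel, so 5'→3' the coding strand is GAGAGCTAGTCGGTCTGGTAACGCACACCGCAATGTGCGTGCAT. Replace T with U for the mRNA.

5′-GAGAGCUAGUCGGUCUGGUAACGCACACCGCAAUGUGCGUGCAU-3′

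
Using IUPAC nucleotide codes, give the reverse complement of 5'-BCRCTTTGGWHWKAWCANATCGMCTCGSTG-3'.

Standard pairs A↔T, G↔C; ambiguity codes pair R↔Y, M↔K, W↔W, S↔S, B↔V, H↔D, N↔N. Complement (VGYGAAACCWDWMTWGTNTAGCKGAGCSAC), then reverse for 5'→3'.

5'-CASCGAGKCGATNTGWTMWDWCCAAAGYGV-3'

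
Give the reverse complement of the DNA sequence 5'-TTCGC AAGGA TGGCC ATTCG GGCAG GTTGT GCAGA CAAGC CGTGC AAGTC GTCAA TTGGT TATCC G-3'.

5'-CGGATAACCAATTGACGACTTGCACGGCTTGTCTGCACAACCTGCCCGAATGGCCATCCTTGCGAA-3'

Complement each base (A↔T, G↔C): AAGCGTTCCTACCGGTAAGCCCGTCCAACACGTCTGTTCGGCACGTTCAGCAGTTAACCAATAGGC. Then reverse.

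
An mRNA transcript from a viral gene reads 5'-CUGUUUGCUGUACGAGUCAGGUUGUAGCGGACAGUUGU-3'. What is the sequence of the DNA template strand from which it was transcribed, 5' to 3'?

5'-ACAACTGTCCGCTACAACCTGACTCGTACAGCAAACAG-3'

Replace U with T to get the coding DNA strand: CTGTTTGCTGTACGAGTCAGGTTGTAGCGGACAGTTGT. The template strand is its reverse complement (complement GACAAACGACATGCTCAGTCCAACATCGCCTGTCAACA, then reverse).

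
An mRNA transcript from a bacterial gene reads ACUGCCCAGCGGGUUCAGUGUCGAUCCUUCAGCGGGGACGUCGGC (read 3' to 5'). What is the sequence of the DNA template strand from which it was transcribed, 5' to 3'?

5'-TGACGGGTCGCCCAAGTCACAGCTAGGAAGTCGCCCCTGCAGCCG-3'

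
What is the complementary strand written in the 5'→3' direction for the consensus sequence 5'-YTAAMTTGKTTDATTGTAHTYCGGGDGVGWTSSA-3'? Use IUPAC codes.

5′-TSSAWCBCHCCCGRADTACAATHAAMCAAKTTAR-3′

Standard pairs A↔T, G↔C; ambiguity codes pair Y↔R, M↔K, W↔W, S↔S, D↔H, V↔B. Complement (RATTKAACMAAHTAACATDARGCCCHCBCWASST), then reverse for 5'→3'.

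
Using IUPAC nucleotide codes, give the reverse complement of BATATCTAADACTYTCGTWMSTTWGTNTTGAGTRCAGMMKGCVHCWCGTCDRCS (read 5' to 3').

Standard pairs A↔T, G↔C; ambiguity codes pair R↔Y, M↔K, W↔W, S↔S, B↔V, D↔H, N↔N. Complement (VTATAGATTHTGARAGCAWKSAAWCANAACTCAYGTCKKMCGBDGWGCAGHYGS), then reverse for 5'→3'.

5′-SGYHGACGWGDBGCMKKCTGYACTCAANACWAASKWACGARAGTHTTAGATATV-3′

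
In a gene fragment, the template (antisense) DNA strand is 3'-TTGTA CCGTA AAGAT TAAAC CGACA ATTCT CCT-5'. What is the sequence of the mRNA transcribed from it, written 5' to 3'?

5'-AACAUGGCAUUUCUAAUUUGGCUGUUAAGAGGA-3'

Reading the template 3'→5' as shown, RNA polymerase pairs each base (A→U, T→A, G↔C) to build mRNA 5'→3' directly.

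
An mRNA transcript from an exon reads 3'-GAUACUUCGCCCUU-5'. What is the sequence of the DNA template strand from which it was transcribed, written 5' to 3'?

5′-CTATGAAGCGGGAA-3′

Written 5'→3' the mRNA is UUCCCGCUUCAUAG, so the coding DNA strand is TTCCCGCTTCATAG. The template is its reverse complement.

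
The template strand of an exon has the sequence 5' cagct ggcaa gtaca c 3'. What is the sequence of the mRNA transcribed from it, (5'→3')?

RNA polymerase reads the template 3'→5' and synthesizes mRNA 5'→3' by base-pairing (A→U, T→A, G↔C). The complement of the template is GTCGACCGTTCATGTG; antiparallel, so 5'→3' the coding strand is GTGTACTTGCCAGCTG. Replace T with U for the mRNA.

5'-GUGUACUUGCCAGCUG-3'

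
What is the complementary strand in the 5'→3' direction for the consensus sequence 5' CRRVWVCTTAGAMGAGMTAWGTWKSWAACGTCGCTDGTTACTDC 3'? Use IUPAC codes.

5'-GHAGTAACHAGCGACGTTWSMWACWTAKCTCKTCTAAGBWBYYG-3'

Standard pairs A↔T, G↔C; ambiguity codes pair R↔Y, M↔K, W↔W, S↔S, D↔H, V↔B. Complement (GYYBWBGAATCTKCTCKATWCAWMSWTTGCAGCGAHCAATGAHG), then reverse for 5'→3'.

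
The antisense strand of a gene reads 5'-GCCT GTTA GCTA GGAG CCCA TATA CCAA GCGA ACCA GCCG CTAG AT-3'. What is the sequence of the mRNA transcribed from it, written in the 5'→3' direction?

RNA polymerase reads the template 3'→5' and synthesizes mRNA 5'→3' by base-pairing (A→U, T→A, G↔C). The complement of the template is CGGACAATCGATCCTCGGGTATATGGTTCGCTTGGTCGGCGATCTA; antiparallel, so 5'→3' the coding strand is ATCTAGCGGCTGGTTCGCTTGGTATATGGGCTCCTAGCTAACAGGC. Replace T with U for the mRNA.

5′-AUCUAGCGGCUGGUUCGCUUGGUAUAUGGGCUCCUAGCUAACAGGC-3′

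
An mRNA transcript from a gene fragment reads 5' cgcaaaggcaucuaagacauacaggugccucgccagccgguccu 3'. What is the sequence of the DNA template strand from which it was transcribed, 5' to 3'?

5'-AGGACCGGCTGGCGAGGCACCTGTATGTCTTAGATGCCTTTGCG-3'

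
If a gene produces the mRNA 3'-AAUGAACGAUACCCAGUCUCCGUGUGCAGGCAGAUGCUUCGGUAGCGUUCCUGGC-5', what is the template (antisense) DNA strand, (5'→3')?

Written 5'→3' the mRNA is CGGUCCUUGCGAUGGCUUCGUAGACGGACGUGUGCCUCUGACCCAUAGCAAGUAA, so the coding DNA strand is CGGTCCTTGCGATGGCTTCGTAGACGGACGTGTGCCTCTGACCCATAGCAAGTAA. The template is its reverse complement.

5'-TTACTTGCTATGGGTCAGAGGCACACGTCCGTCTACGAAGCCATCGCAAGGACCG-3'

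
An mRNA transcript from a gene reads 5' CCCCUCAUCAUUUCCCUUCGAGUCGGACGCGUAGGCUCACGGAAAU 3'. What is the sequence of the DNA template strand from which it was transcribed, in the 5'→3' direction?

5'-ATTTCCGTGAGCCTACGCGTCCGACTCGAAGGGAAATGATGAGGGG-3'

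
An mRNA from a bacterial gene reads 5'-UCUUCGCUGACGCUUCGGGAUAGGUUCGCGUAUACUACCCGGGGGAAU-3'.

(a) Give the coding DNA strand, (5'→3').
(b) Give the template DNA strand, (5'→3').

(a) The coding strand matches the mRNA with U→T.
(b) The template strand is the reverse complement of the coding strand.

(a) 5'-TCTTCGCTGACGCTTCGGGATAGGTTCGCGTATACTACCCGGGGGAAT-3'
(b) 5'-ATTCCCCCGGGTAGTATACGCGAACCTATCCCGAAGCGTCAGCGAAGA-3'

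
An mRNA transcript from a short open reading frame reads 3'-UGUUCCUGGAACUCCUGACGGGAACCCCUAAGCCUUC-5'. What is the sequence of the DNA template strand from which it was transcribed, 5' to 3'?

5'-ACAAGGACCTTGAGGACTGCCCTTGGGGATTCGGAAG-3'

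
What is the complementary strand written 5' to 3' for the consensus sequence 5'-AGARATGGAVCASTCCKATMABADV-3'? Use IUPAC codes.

5′-BHTVTKATMGGASTGBTCCATYTCT-3′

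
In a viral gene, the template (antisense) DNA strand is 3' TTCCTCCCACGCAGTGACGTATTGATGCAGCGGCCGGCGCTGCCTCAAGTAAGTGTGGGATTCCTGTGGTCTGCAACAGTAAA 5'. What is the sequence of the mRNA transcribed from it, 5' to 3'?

5'-AAGGAGGGUGCGUCACUGCAUAACUACGUCGCCGGCCGCGACGGAGUUCAUUCACACCCUAAGGACACCAGACGUUGUCAUUU-3'

Reading the template 3'→5' as shown, RNA polymerase pairs each base (A→U, T→A, G↔C) to build mRNA 5'→3' directly.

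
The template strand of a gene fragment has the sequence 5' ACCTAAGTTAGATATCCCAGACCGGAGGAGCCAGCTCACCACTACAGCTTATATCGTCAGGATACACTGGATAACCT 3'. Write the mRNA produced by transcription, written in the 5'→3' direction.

The mRNA has the sequence of the coding strand (reverse complement of the template) with T→U. Reverse complement of ACCTAAGTTAGATATCCCAGACCGGAGGAGCCAGCTCACCACTACAGCTTATATCGTCAGGATACACTGGATAACCT is AGGTTATCCAGTGTATCCTGACGATATAAGCTGTAGTGGTGAGCTGGCTCCTCCGGTCTGGGATATCTAACTTAGGT; then T→U.

5'-AGGUUAUCCAGUGUAUCCUGACGAUAUAAGCUGUAGUGGUGAGCUGGCUCCUCCGGUCUGGGAUAUCUAACUUAGGU-3'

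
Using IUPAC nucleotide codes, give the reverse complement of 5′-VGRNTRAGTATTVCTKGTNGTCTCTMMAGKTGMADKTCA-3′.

5'-TGAMHTKCAMCTKKAGAGACNACMAGBAATACTYANYCB-3'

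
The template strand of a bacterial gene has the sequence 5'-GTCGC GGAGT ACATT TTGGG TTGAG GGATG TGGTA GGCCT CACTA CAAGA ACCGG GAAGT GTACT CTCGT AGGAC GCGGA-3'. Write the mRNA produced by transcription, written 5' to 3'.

The mRNA has the sequence of the coding strand (reverse complement of the template) with T→U. Reverse complement of GTCGCGGAGTACATTTTGGGTTGAGGGATGTGGTAGGCCTCACTACAAGAACCGGGAAGTGTACTCTCGTAGGACGCGGA is TCCGCGTCCTACGAGAGTACACTTCCCGGTTCTTGTAGTGAGGCCTACCACATCCCTCAACCCAAAATGTACTCCGCGAC; then T→U.

5'-UCCGCGUCCUACGAGAGUACACUUCCCGGUUCUUGUAGUGAGGCCUACCACAUCCCUCAACCCAAAAUGUACUCCGCGAC-3'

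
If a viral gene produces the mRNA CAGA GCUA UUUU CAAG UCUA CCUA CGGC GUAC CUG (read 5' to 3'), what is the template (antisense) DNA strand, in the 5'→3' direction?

Replace U with T to get the coding DNA strand: CAGAGCTATTTTCAAGTCTACCTACGGCGTACCTG. The template strand is its reverse complement (complement GTCTCGATAAAAGTTCAGATGGATGCCGCATGGAC, then reverse).

5'-CAGGTACGCCGTAGGTAGACTTGAAAATAGCTCTG-3'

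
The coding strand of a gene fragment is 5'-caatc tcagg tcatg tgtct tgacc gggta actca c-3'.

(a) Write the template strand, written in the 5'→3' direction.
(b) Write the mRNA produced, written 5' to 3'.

(a) 5′-GTGAGTTACCCGGTCAAGACACATGACCTGAGATTG-3′
(b) 5'-CAAUCUCAGGUCAUGUGUCUUGACCGGGUAACUCAC-3'

(a) The template strand is the reverse complement of the coding strand: complement GTTAGAGTCCAGTACACAGAACTGGCCCATTGAGTG, then reverse.
(b) mRNA matches the coding strand with T→U.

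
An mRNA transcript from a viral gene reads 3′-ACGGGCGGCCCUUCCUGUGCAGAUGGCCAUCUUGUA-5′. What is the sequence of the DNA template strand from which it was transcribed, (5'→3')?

Written 5'→3' the mRNA is AUGUUCUACCGGUAGACGUGUCCUUCCCGGCGGGCA, so the coding DNA strand is ATGTTCTACCGGTAGACGTGTCCTTCCCGGCGGGCA. The template is its reverse complement.

5'-TGCCCGCCGGGAAGGACACGTCTACCGGTAGAACAT-3'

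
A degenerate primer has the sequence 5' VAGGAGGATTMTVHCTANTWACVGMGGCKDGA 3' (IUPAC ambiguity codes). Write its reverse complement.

5'-TCHMGCCKCBGTWANTAGDBAKAATCCTCCTB-3'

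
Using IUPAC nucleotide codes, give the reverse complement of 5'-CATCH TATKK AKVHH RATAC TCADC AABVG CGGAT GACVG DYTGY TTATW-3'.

5′-WATAARCARHCBGTCATCCGCBVTTGHTGAGTATYDDBMTMMATADGATG-3′

Standard pairs A↔T, G↔C; ambiguity codes pair R↔Y, K↔M, W↔W, B↔V, D↔H. Complement (GTAGDATAMMTMBDDYTATGAGTHGTTVBCGCCTACTGBCHRACRAATAW), then reverse for 5'→3'.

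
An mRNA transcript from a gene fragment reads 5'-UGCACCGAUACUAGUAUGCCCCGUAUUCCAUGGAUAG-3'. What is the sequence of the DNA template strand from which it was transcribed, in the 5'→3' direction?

Replace U with T to get the coding DNA strand: TGCACCGATACTAGTATGCCCCGTATTCCATGGATAG. The template strand is its reverse complement (complement ACGTGGCTATGATCATACGGGGCATAAGGTACCTATC, then reverse).

5'-CTATCCATGGAATACGGGGCATACTAGTATCGGTGCA-3'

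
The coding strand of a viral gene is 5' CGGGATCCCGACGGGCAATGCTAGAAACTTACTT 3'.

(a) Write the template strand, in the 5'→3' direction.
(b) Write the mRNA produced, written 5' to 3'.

(a) The template strand is the reverse complement of the coding strand: complement GCCCTAGGGCTGCCCGTTACGATCTTTGAATGAA, then reverse.
(b) mRNA matches the coding strand with T→U.

(a) 5'-AAGTAAGTTTCTAGCATTGCCCGTCGGGATCCCG-3'
(b) 5'-CGGGAUCCCGACGGGCAAUGCUAGAAACUUACUU-3'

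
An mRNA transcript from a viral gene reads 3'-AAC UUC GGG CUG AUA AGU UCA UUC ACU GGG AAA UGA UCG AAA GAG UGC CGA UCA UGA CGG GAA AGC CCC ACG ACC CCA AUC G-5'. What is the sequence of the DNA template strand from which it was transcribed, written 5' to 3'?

5′-TTGAAGCCCGACTATTCAAGTAAGTGACCCTTTACTAGCTTTCTCACGGCTAGTACTGCCCTTTCGGGGTGCTGGGGTTAGC-3′

Written 5'→3' the mRNA is GCUAACCCCAGCACCCCGAAAGGGCAGUACUAGCCGUGAGAAAGCUAGUAAAGGGUCACUUACUUGAAUAGUCGGGCUUCAA, so the coding DNA strand is GCTAACCCCAGCACCCCGAAAGGGCAGTACTAGCCGTGAGAAAGCTAGTAAAGGGTCACTTACTTGAATAGTCGGGCTTCAA. The template is its reverse complement.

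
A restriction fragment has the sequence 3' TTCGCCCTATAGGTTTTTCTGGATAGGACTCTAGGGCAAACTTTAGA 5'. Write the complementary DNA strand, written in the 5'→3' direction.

5′-AAGCGGGATATCCAAAAAGACCTATCCTGAGATCCCGTTTGAAATCT-3′

The strand is given 3'→5', so its complement runs 5'→3' in the same left-to-right order: pair each base A↔T, G↔C.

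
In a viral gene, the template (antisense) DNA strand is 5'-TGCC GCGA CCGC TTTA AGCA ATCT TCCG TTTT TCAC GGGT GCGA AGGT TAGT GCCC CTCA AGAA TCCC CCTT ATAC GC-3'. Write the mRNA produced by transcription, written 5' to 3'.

5'-GCGUAUAAGGGGGAUUCUUGAGGGGCACUAACCUUCGCACCCGUGAAAAACGGAAGAUUGCUUAAAGCGGUCGCGGCA-3'

The mRNA has the sequence of the coding strand (reverse complement of the template) with T→U. Reverse complement of TGCCGCGACCGCTTTAAGCAATCTTCCGTTTTTCACGGGTGCGAAGGTTAGTGCCCCTCAAGAATCCCCCTTATACGC is GCGTATAAGGGGGATTCTTGAGGGGCACTAACCTTCGCACCCGTGAAAAACGGAAGATTGCTTAAAGCGGTCGCGGCA; then T→U.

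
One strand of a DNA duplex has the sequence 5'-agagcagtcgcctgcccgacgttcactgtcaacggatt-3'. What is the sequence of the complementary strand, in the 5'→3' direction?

5'-AATCCGTTGACAGTGAACGTCGGGCAGGCGACTGCTCT-3'

The complement of AGAGCAGTCGCCTGCCCGACGTTCACTGTCAACGGATT is TCTCGTCAGCGGACGGGCTGCAAGTGACAGTTGCCTAA (A↔T, G↔C). DNA strands are antiparallel, so the complementary strand runs 3'→5'; reversing gives the 5'→3' form.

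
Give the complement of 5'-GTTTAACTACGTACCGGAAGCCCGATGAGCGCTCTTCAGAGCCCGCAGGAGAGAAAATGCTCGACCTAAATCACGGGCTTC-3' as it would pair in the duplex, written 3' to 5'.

3'-CAAATTGATGCATGGCCTTCGGGCTACTCGCGAGAAGTCTCGGGCGTCCTCTCTTTTACGAGCTGGATTTAGTGCCCGAAG-5'

Base-pairing A↔T, G↔C gives the complement. The complementary strand is antiparallel, so paired with a 5'→3' strand it runs 3'→5'.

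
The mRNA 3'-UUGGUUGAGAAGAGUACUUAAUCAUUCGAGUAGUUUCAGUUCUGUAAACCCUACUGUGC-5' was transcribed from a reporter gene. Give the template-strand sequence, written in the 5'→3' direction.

5'-AACCAACTCTTCTCATGAATTAGTAAGCTCATCAAAGTCAAGACATTTGGGATGACACG-3'

Written 5'→3' the mRNA is CGUGUCAUCCCAAAUGUCUUGACUUUGAUGAGCUUACUAAUUCAUGAGAAGAGUUGGUU, so the coding DNA strand is CGTGTCATCCCAAATGTCTTGACTTTGATGAGCTTACTAATTCATGAGAAGAGTTGGTT. The template is its reverse complement.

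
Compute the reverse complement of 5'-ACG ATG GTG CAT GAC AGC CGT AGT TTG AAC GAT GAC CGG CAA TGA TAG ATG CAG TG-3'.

5'-CACTGCATCTATCATTGCCGGTCATCGTTCAAACTACGGCTGTCATGCACCATCGT-3'

Complement each base (A↔T, G↔C): TGCTACCACGTACTGTCGGCATCAAACTTGCTACTGGCCGTTACTATCTACGTCAC. Then reverse.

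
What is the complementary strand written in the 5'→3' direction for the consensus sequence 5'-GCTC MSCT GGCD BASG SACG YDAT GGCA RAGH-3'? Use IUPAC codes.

5′-DCTYTGCCATHRCGTSCSTVHGCCAGSKGAGC-3′

Standard pairs A↔T, G↔C; ambiguity codes pair R↔Y, M↔K, S↔S, B↔V, D↔H. Complement (CGAGKSGACCGHVTSCSTGCRHTACCGTYTCD), then reverse for 5'→3'.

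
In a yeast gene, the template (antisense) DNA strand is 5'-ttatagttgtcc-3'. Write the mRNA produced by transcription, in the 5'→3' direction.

5'-GGACAACUAUAA-3'

The mRNA has the sequence of the coding strand (reverse complement of the template) with T→U. Reverse complement of TTATAGTTGTCC is GGACAACTATAA; then T→U.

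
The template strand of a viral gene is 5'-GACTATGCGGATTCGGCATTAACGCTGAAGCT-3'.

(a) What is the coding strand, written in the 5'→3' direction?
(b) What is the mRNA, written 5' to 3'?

(a) The coding strand is the reverse complement of the template: complement CTGATACGCCTAAGCCGTAATTGCGACTTCGA, then reverse.
(b) mRNA has the coding-strand sequence with T→U.

(a) 5′-AGCTTCAGCGTTAATGCCGAATCCGCATAGTC-3′
(b) 5'-AGCUUCAGCGUUAAUGCCGAAUCCGCAUAGUC-3'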